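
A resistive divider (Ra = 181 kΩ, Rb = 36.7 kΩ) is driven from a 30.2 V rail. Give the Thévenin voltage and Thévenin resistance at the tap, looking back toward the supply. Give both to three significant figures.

V_th = 5.09 V, R_th = 30.5 kΩ

V_th is the open-circuit tap voltage: 30.2 × 36.7/(181 + 36.7) = 5.09 V.
With the supply zeroed, Ra and Rb appear in parallel from the tap: R_th = Ra‖Rb = (181 × 36.7)/217.7 = 30.5 kΩ.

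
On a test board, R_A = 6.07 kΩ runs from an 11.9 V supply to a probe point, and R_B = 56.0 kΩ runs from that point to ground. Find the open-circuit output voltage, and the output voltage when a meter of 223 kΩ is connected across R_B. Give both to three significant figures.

Open-circuit: V = 11.9 × 56.0/(6.07 + 56.0) = 10.7 V.
With the load, R_B becomes R_B‖R_L = 44.76 kΩ, so V = 11.9 × 44.76/50.83 = 10.5 V.

Unloaded: 10.7 V; loaded: 10.5 V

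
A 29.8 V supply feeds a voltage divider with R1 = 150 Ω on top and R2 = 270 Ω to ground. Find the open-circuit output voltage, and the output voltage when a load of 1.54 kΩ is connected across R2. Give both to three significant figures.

Open-circuit: V = 29.8 × 270/(150 + 270) = 19.2 V.
With the load, R2 becomes R2‖R_L = 229.7 Ω, so V = 29.8 × 229.7/379.7 = 18.0 V.

Unloaded: 19.2 V; loaded: 18.0 V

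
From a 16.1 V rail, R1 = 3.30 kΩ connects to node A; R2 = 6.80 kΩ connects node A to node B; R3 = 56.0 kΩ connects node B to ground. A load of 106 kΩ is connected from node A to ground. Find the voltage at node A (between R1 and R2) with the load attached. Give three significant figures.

V ≈ 14.9 V

Below node A the series string R2+R3 = 62.80 kΩ sits in parallel with the 106 kΩ load: 39.44 kΩ.
V_A = 16.1 × 39.44/(3.30 + 39.44) = 14.9 V.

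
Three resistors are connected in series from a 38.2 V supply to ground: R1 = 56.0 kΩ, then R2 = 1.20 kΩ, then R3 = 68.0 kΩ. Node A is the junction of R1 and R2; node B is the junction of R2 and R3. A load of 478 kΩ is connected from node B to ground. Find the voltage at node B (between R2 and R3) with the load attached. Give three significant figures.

V ≈ 19.5 V

At node B, R3 is in parallel with the load: R3‖R_L = 59.53 kΩ.
Below node A the resistance is R2 + (R3‖R_L) = 60.73 kΩ, so V_A = 38.2 × 60.73/116.7 = 19.87 V.
Then V_B = V_A × (R3‖R_L)/(R2 + R3‖R_L) = 19.87 × 59.53/60.73 = 19.5 V.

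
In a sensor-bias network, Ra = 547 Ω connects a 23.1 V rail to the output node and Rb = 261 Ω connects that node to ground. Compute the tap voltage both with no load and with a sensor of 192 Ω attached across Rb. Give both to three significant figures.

Open-circuit: V = 23.1 × 261/(547 + 261) = 7.46 V.
With the load, Rb becomes Rb‖R_L = 110.6 Ω, so V = 23.1 × 110.6/657.6 = 3.89 V.

Unloaded: 7.46 V; loaded: 3.89 V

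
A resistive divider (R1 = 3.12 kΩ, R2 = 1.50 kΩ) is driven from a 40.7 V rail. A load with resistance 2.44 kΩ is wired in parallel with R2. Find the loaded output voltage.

V_out ≈ 9.34 V

The load sits in parallel with R2: R2‖R_L = (1.50 × 2.44) / (1.50 + 2.44) = 0.9289 kΩ.
V_out = 40.7 × 0.9289 / (3.12 + 0.9289) = 40.7 × 0.9289/4.049 = 9.34 V.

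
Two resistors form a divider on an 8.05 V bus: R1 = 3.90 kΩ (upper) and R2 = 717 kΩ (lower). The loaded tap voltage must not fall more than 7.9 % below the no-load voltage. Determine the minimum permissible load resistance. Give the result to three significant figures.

Output resistance R_th = R1‖R2 = (3.90 × 717)/720.9 = 3.879 kΩ.
The fractional drop is R_th/(R_th + R_L); requiring this ≤ 0.0790 gives R_L ≥ R_th(1/0.0790 − 1) = 3.879 × 11.66 = 45.2 kΩ.

R_L(min) ≈ 45.2 kΩ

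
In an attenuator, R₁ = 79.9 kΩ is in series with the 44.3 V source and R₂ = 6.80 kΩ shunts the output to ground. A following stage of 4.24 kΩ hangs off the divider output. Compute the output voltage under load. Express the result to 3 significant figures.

V_out ≈ 1.40 V

The load sits in parallel with R₂: R₂‖R_L = (6.80 × 4.24) / (6.80 + 4.24) = 2.612 kΩ.
V_out = 44.3 × 2.612 / (79.9 + 2.612) = 44.3 × 2.612/82.51 = 1.40 V.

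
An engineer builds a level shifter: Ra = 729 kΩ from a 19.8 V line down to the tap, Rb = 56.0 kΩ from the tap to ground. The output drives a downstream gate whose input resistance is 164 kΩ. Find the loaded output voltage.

The load sits in parallel with Rb: Rb‖R_L = (56.0 × 164) / (56.0 + 164) = 41.75 kΩ.
V_out = 19.8 × 41.75 / (729 + 41.75) = 19.8 × 41.75/770.7 = 1.07 V.

V_out ≈ 1.07 V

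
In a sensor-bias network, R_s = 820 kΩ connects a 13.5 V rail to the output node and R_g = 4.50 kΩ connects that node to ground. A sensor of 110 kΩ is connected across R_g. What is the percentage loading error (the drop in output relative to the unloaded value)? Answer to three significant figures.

The divider's output (Thévenin) resistance is R_s‖R_g = 4.475 kΩ.
Fractional drop under load = R_th/(R_th + R_L) = 4.475 / (4.475 + 110) = 0.03910.
So the output falls by 3.91 %.

3.91 %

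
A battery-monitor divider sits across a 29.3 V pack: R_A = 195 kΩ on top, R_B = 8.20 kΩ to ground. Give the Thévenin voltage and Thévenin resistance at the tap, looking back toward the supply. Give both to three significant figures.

V_th = 1.18 V, R_th = 7.87 kΩ

V_th is the open-circuit tap voltage: 29.3 × 8.20/(195 + 8.20) = 1.18 V.
With the supply zeroed, R_A and R_B appear in parallel from the tap: R_th = R_A‖R_B = (195 × 8.20)/203.2 = 7.87 kΩ.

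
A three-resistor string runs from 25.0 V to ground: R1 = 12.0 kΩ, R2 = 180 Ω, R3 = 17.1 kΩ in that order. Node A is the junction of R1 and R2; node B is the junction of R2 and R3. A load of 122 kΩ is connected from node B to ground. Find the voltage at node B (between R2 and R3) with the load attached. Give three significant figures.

V ≈ 13.8 V

At node B, R3 is in parallel with the load: R3‖R_L = 15000 Ω.
Below node A the resistance is R2 + (R3‖R_L) = 15180 Ω, so V_A = 25.0 × 15180/27180 = 13.96 V.
Then V_B = V_A × (R3‖R_L)/(R2 + R3‖R_L) = 13.96 × 15000/15180 = 13.8 V.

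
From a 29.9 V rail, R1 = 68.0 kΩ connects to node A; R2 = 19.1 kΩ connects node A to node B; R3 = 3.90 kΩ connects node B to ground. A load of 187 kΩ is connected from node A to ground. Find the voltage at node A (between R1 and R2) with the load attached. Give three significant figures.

V ≈ 6.92 V

Below node A the series string R2+R3 = 23.00 kΩ sits in parallel with the 187 kΩ load: 20.48 kΩ.
V_A = 29.9 × 20.48/(68.0 + 20.48) = 6.92 V.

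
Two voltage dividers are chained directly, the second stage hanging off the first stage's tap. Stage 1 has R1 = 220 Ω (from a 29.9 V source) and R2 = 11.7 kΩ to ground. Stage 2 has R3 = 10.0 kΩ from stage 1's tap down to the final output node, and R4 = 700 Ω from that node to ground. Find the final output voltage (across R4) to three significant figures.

Stage 2 presents R3+R4 = 10700 Ω as a load on stage 1's tap.
Stage 1's lower leg becomes R2‖(R3+R4) = 5589 Ω, so V_mid = 29.9 × 5589/5809 = 28.77 V.
Stage 2 is itself unloaded: V_out = V_mid × R4/(R3+R4) = 28.77 × 700/10700 = 1.88 V.

V_out ≈ 1.88 V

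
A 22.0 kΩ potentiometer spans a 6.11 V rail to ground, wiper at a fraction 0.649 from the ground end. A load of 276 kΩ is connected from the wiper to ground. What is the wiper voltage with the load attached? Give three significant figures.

The wiper splits the pot into (1−α)R = 7.722 kΩ above and αR = 14.28 kΩ below.
Lower section ‖ load = 13.58 kΩ.
V_wiper = 6.11 × 13.58/(7.722 + 13.58) = 3.89 V.

V ≈ 3.89 V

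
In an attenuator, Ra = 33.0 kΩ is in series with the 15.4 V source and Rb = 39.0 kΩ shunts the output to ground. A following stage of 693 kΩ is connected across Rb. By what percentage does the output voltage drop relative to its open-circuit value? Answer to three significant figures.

2.51 %

The divider's output (Thévenin) resistance is Ra‖Rb = 17.88 kΩ.
Fractional drop under load = R_th/(R_th + R_L) = 17.88 / (17.88 + 693) = 0.02515.
So the output falls by 2.51 %.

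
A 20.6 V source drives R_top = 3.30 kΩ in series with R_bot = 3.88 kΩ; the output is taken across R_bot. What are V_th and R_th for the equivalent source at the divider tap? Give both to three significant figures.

V_th is the open-circuit tap voltage: 20.6 × 3.88/(3.30 + 3.88) = 11.1 V.
With the supply zeroed, R_top and R_bot appear in parallel from the tap: R_th = R_top‖R_bot = (3.30 × 3.88)/7.180 = 1.78 kΩ.

V_th = 11.1 V, R_th = 1.78 kΩ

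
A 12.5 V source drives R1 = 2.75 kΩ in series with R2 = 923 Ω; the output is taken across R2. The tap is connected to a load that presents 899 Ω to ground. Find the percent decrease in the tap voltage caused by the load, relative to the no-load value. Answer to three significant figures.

43.5 %

The divider's output (Thévenin) resistance is R1‖R2 = 691.1 Ω.
Fractional drop under load = R_th/(R_th + R_L) = 691.1 / (691.1 + 899) = 0.4346.
So the output falls by 43.5 %.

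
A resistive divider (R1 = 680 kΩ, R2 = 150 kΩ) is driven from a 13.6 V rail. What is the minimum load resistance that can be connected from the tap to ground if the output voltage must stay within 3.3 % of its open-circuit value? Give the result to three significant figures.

Output resistance R_th = R1‖R2 = (680 × 150)/830.0 = 122.9 kΩ.
The fractional drop is R_th/(R_th + R_L); requiring this ≤ 0.0330 gives R_L ≥ R_th(1/0.0330 − 1) = 122.9 × 29.30 = 3.60 MΩ.

R_L(min) ≈ 3.60 MΩ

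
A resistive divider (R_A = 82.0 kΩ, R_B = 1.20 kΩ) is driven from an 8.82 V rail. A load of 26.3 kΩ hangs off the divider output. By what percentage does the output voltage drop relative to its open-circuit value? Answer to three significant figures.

The divider's output (Thévenin) resistance is R_A‖R_B = 1.183 kΩ.
Fractional drop under load = R_th/(R_th + R_L) = 1.183 / (1.183 + 26.3) = 0.04303.
So the output falls by 4.30 %.

4.30 %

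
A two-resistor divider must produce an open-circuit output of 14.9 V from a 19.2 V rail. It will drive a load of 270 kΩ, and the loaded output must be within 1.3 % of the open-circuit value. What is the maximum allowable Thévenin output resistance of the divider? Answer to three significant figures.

R_th ≤ 3.56 kΩ

Loading drop = R_th/(R_th + R_L) ≤ 0.0130, so R_th ≤ R_L · ε/(1−ε) = 270 kΩ × 0.0130/0.9870 = 3.56 kΩ.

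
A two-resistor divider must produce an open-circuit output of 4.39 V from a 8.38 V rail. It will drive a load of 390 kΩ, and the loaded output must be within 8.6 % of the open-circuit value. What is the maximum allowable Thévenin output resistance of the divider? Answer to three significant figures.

Loading drop = R_th/(R_th + R_L) ≤ 0.0860, so R_th ≤ R_L · ε/(1−ε) = 390 kΩ × 0.0860/0.9140 = 36.7 kΩ.

R_th ≤ 36.7 kΩ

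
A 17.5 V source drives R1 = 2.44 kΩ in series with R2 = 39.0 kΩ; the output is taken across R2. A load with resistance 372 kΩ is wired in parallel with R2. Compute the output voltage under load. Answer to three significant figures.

V_out ≈ 16.4 V

The load sits in parallel with R2: R2‖R_L = (39.0 × 372) / (39.0 + 372) = 35.30 kΩ.
V_out = 17.5 × 35.30 / (2.44 + 35.30) = 17.5 × 35.30/37.74 = 16.4 V.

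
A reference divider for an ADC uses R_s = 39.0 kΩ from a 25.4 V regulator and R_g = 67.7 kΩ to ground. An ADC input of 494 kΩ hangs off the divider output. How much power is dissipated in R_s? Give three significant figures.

Total resistance from the source is R_s + (R_g‖R_L) = 98.54 kΩ, so I = 25.4/98.54 kΩ = 0.2578 mA.
P = I²·R_s = (0.2578 mA)² × 39.0 kΩ = 2.59 mW.

P ≈ 2.59 mW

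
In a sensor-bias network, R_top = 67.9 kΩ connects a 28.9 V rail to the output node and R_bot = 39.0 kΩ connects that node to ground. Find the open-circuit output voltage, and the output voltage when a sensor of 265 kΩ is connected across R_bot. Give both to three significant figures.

Open-circuit: V = 28.9 × 39.0/(67.9 + 39.0) = 10.5 V.
With the load, R_bot becomes R_bot‖R_L = 34.00 kΩ, so V = 28.9 × 34.00/101.9 = 9.64 V.

Unloaded: 10.5 V; loaded: 9.64 V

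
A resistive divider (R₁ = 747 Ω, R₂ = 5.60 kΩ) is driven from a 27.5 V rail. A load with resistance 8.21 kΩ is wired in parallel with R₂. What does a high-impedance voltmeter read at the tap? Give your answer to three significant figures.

V_out ≈ 22.5 V

The load sits in parallel with R₂: R₂‖R_L = (5600 × 8210) / (5600 + 8210) = 3329 Ω.
V_out = 27.5 × 3329 / (747 + 3329) = 27.5 × 3329/4076 = 22.5 V.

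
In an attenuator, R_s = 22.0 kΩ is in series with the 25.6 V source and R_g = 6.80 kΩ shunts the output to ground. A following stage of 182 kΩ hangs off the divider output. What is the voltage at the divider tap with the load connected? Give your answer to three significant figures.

V_out ≈ 5.88 V

The load sits in parallel with R_g: R_g‖R_L = (6.80 × 182) / (6.80 + 182) = 6.555 kΩ.
V_out = 25.6 × 6.555 / (22.0 + 6.555) = 25.6 × 6.555/28.56 = 5.88 V.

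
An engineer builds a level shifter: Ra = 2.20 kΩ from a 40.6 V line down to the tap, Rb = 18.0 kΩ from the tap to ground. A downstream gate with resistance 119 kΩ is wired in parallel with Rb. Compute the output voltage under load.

The load sits in parallel with Rb: Rb‖R_L = (18.0 × 119) / (18.0 + 119) = 15.64 kΩ.
V_out = 40.6 × 15.64 / (2.20 + 15.64) = 40.6 × 15.64/17.84 = 35.6 V.
(Unloaded it would have been 36.2 V.)

V_out ≈ 35.6 V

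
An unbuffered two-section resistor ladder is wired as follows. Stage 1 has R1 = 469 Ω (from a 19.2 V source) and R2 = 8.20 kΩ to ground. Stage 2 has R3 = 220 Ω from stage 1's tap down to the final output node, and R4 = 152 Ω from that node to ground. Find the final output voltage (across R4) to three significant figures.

Stage 2 presents R3+R4 = 372.0 Ω as a load on stage 1's tap.
Stage 1's lower leg becomes R2‖(R3+R4) = 355.9 Ω, so V_mid = 19.2 × 355.9/824.9 = 8.283 V.
Stage 2 is itself unloaded: V_out = V_mid × R4/(R3+R4) = 8.283 × 152/372.0 = 3.38 V.

V_out ≈ 3.38 V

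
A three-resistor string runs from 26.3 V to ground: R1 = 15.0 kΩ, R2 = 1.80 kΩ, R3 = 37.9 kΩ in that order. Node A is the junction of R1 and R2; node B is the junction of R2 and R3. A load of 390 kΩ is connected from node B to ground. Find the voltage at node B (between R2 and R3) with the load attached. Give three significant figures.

At node B, R3 is in parallel with the load: R3‖R_L = 34.54 kΩ.
Below node A the resistance is R2 + (R3‖R_L) = 36.34 kΩ, so V_A = 26.3 × 36.34/51.34 = 18.62 V.
Then V_B = V_A × (R3‖R_L)/(R2 + R3‖R_L) = 18.62 × 34.54/36.34 = 17.7 V.

V ≈ 17.7 V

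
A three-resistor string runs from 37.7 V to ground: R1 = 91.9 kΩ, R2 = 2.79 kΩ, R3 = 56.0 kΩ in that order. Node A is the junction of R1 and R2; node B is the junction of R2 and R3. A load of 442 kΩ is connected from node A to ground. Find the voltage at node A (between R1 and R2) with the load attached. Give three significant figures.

V ≈ 13.6 V

Below node A the series string R2+R3 = 58.79 kΩ sits in parallel with the 442 kΩ load: 51.89 kΩ.
V_A = 37.7 × 51.89/(91.9 + 51.89) = 13.6 V.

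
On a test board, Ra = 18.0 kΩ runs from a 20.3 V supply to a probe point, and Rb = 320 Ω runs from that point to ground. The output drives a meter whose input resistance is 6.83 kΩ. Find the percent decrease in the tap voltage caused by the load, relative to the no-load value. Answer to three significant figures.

The divider's output (Thévenin) resistance is Ra‖Rb = 314.4 Ω.
Fractional drop under load = R_th/(R_th + R_L) = 314.4 / (314.4 + 6830) = 0.04401.
So the output falls by 4.40 %.

4.40 %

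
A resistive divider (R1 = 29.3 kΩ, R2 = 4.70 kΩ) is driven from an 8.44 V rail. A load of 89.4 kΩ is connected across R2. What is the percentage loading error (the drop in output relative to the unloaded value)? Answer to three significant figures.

The divider's output (Thévenin) resistance is R1‖R2 = 4.050 kΩ.
Fractional drop under load = R_th/(R_th + R_L) = 4.050 / (4.050 + 89.4) = 0.04334.
So the output falls by 4.33 %.

4.33 %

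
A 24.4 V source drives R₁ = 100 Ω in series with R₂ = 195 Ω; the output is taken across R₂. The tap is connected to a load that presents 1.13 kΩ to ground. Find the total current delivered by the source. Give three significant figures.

I ≈ 91.6 mA

R₂‖R_L = 166.3 Ω, so the source sees R₁ + R₂‖R_L = 266.3 Ω.
I = 24.4 V / 266.3 Ω = 91.6 mA.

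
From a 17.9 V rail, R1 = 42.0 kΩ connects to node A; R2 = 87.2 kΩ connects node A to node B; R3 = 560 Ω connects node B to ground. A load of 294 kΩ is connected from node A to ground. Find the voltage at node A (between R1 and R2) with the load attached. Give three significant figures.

Below node A the series string R2+R3 = 87760 Ω sits in parallel with the 294000 Ω load: 67590 Ω.
V_A = 17.9 × 67590/(42000 + 67590) = 11.0 V.

V ≈ 11.0 V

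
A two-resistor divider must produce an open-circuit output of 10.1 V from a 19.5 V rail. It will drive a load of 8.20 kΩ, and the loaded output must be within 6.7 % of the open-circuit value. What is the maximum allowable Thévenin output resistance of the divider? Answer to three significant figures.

R_th ≤ 589 Ω

Loading drop = R_th/(R_th + R_L) ≤ 0.0670, so R_th ≤ R_L · ε/(1−ε) = 8.20 kΩ × 0.0670/0.9330 = 589 Ω.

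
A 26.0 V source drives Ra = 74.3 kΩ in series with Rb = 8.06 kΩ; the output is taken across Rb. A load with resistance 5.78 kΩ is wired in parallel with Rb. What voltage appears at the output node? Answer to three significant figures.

V_out ≈ 1.13 V

The load sits in parallel with Rb: Rb‖R_L = (8.06 × 5.78) / (8.06 + 5.78) = 3.366 kΩ.
V_out = 26.0 × 3.366 / (74.3 + 3.366) = 26.0 × 3.366/77.67 = 1.13 V.
(Unloaded it would have been 2.54 V.)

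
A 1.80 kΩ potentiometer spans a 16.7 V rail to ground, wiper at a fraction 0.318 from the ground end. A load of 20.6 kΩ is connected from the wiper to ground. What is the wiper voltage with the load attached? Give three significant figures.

V ≈ 5.21 V

The wiper splits the pot into (1−α)R = 1228 Ω above and αR = 572.4 Ω below.
Lower section ‖ load = 556.9 Ω.
V_wiper = 16.7 × 556.9/(1228 + 556.9) = 5.21 V.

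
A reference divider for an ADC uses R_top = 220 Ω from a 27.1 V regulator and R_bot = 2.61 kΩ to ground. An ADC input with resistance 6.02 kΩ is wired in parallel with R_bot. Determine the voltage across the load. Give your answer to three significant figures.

V_out ≈ 24.2 V

The load sits in parallel with R_bot: R_bot‖R_L = (2610 × 6020) / (2610 + 6020) = 1821 Ω.
V_out = 27.1 × 1821 / (220 + 1821) = 27.1 × 1821/2041 = 24.2 V.
(Unloaded it would have been 25.0 V.)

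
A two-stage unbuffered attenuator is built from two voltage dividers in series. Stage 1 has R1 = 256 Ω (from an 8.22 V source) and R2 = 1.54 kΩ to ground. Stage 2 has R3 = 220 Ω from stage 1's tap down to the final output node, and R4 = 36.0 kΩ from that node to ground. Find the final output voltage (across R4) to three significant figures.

Stage 2 presents R3+R4 = 36220 Ω as a load on stage 1's tap.
Stage 1's lower leg becomes R2‖(R3+R4) = 1477 Ω, so V_mid = 8.22 × 1477/1733 = 7.006 V.
Stage 2 is itself unloaded: V_out = V_mid × R4/(R3+R4) = 7.006 × 36000/36220 = 6.96 V.

V_out ≈ 6.96 V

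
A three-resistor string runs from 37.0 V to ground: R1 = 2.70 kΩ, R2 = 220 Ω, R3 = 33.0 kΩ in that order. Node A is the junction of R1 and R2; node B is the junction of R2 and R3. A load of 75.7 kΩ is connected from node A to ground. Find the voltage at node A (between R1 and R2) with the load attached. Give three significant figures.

Below node A the series string R2+R3 = 33220 Ω sits in parallel with the 75700 Ω load: 23090 Ω.
V_A = 37.0 × 23090/(2700 + 23090) = 33.1 V.

V ≈ 33.1 V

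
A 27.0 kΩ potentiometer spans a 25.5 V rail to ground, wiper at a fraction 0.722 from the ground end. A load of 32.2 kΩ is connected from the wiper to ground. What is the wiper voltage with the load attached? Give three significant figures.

The wiper splits the pot into (1−α)R = 7.506 kΩ above and αR = 19.49 kΩ below.
Lower section ‖ load = 12.14 kΩ.
V_wiper = 25.5 × 12.14/(7.506 + 12.14) = 15.8 V.

V ≈ 15.8 V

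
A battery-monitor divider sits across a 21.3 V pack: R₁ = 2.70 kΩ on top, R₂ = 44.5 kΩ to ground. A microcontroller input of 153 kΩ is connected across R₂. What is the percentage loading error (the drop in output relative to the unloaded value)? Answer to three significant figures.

1.64 %

The divider's output (Thévenin) resistance is R₁‖R₂ = 2.546 kΩ.
Fractional drop under load = R_th/(R_th + R_L) = 2.546 / (2.546 + 153) = 0.01637.
So the output falls by 1.64 %.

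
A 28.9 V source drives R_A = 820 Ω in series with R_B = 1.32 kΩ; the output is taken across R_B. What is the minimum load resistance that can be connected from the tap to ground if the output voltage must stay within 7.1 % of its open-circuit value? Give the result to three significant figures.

Output resistance R_th = R_A‖R_B = (820 × 1320)/2140 = 505.8 Ω.
The fractional drop is R_th/(R_th + R_L); requiring this ≤ 0.0710 gives R_L ≥ R_th(1/0.0710 − 1) = 505.8 × 13.08 = 6.62 kΩ.

R_L(min) ≈ 6.62 kΩ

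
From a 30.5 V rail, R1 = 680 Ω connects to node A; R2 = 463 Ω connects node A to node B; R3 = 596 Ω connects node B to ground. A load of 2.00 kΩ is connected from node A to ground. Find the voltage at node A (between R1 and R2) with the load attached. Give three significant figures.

V ≈ 15.4 V

Below node A the series string R2+R3 = 1059 Ω sits in parallel with the 2000 Ω load: 692.4 Ω.
V_A = 30.5 × 692.4/(680 + 692.4) = 15.4 V.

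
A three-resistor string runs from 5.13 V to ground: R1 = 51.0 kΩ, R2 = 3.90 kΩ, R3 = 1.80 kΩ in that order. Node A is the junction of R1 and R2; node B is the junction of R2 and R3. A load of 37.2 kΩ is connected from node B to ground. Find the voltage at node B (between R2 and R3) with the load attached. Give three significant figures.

At node B, R3 is in parallel with the load: R3‖R_L = 1.717 kΩ.
Below node A the resistance is R2 + (R3‖R_L) = 5.617 kΩ, so V_A = 5.13 × 5.617/56.62 = 0.5089 V.
Then V_B = V_A × (R3‖R_L)/(R2 + R3‖R_L) = 0.5089 × 1.717/5.617 = 0.156 V.

V ≈ 0.156 V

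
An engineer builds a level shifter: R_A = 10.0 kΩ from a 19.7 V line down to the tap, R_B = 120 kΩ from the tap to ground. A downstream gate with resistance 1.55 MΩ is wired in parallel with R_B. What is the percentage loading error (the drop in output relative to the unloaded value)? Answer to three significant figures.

The divider's output (Thévenin) resistance is R_A‖R_B = 9.231 kΩ.
Fractional drop under load = R_th/(R_th + R_L) = 9.231 / (9.231 + 1550) = 0.005920.
So the output falls by 0.592 %.

0.592 %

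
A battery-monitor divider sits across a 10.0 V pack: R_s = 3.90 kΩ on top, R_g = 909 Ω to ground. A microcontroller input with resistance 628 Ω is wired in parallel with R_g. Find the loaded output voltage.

V_out ≈ 0.870 V

The load sits in parallel with R_g: R_g‖R_L = (909 × 628) / (909 + 628) = 371.4 Ω.
V_out = 10.0 × 371.4 / (3900 + 371.4) = 10.0 × 371.4/4271 = 0.870 V.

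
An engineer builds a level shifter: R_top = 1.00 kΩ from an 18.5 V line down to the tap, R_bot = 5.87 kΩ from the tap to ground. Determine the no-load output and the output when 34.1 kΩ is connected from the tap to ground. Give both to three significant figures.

Open-circuit: V = 18.5 × 5.87/(1.00 + 5.87) = 15.8 V.
With the load, R_bot becomes R_bot‖R_L = 5.008 kΩ, so V = 18.5 × 5.008/6.008 = 15.4 V.

Unloaded: 15.8 V; loaded: 15.4 V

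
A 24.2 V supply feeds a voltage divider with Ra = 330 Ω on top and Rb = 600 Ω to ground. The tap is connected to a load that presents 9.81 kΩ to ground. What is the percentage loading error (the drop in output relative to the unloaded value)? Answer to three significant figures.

2.12 %

The divider's output (Thévenin) resistance is Ra‖Rb = 212.9 Ω.
Fractional drop under load = R_th/(R_th + R_L) = 212.9 / (212.9 + 9810) = 0.02124.
So the output falls by 2.12 %.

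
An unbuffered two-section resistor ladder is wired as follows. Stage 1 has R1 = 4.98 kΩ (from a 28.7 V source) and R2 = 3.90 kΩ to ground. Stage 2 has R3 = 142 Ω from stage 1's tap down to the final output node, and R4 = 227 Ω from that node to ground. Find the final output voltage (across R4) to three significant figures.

V_out ≈ 1.12 V

Stage 2 presents R3+R4 = 369.0 Ω as a load on stage 1's tap.
Stage 1's lower leg becomes R2‖(R3+R4) = 337.1 Ω, so V_mid = 28.7 × 337.1/5317 = 1.820 V.
Stage 2 is itself unloaded: V_out = V_mid × R4/(R3+R4) = 1.820 × 227/369.0 = 1.12 V.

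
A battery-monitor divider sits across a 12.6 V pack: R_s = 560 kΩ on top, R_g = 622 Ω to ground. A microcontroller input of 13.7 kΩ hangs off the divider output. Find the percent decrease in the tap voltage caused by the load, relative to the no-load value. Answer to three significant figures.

The divider's output (Thévenin) resistance is R_s‖R_g = 621.3 Ω.
Fractional drop under load = R_th/(R_th + R_L) = 621.3 / (621.3 + 13700) = 0.04338.
So the output falls by 4.34 %.

4.34 %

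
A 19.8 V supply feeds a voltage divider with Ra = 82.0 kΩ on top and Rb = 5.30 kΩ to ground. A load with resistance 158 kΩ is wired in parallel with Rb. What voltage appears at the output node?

The load sits in parallel with Rb: Rb‖R_L = (5.30 × 158) / (5.30 + 158) = 5.128 kΩ.
V_out = 19.8 × 5.128 / (82.0 + 5.128) = 19.8 × 5.128/87.13 = 1.17 V.

V_out ≈ 1.17 V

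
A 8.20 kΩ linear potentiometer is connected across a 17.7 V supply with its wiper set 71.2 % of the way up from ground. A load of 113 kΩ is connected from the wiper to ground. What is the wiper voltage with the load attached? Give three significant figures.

V ≈ 12.4 V

The wiper splits the pot into (1−α)R = 2.362 kΩ above and αR = 5.838 kΩ below.
Lower section ‖ load = 5.552 kΩ.
V_wiper = 17.7 × 5.552/(2.362 + 5.552) = 12.4 V.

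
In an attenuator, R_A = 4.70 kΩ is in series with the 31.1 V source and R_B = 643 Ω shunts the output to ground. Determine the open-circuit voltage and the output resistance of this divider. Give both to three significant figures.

V_th = 3.74 V, R_th = 566 Ω

V_th is the open-circuit tap voltage: 31.1 × 643/(4700 + 643) = 3.74 V.
With the supply zeroed, R_A and R_B appear in parallel from the tap: R_th = R_A‖R_B = (4700 × 643)/5343 = 566 Ω.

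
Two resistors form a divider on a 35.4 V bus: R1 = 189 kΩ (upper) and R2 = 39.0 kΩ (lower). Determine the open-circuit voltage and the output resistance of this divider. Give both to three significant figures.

V_th = 6.06 V, R_th = 32.3 kΩ

V_th is the open-circuit tap voltage: 35.4 × 39.0/(189 + 39.0) = 6.06 V.
With the supply zeroed, R1 and R2 appear in parallel from the tap: R_th = R1‖R2 = (189 × 39.0)/228.0 = 32.3 kΩ.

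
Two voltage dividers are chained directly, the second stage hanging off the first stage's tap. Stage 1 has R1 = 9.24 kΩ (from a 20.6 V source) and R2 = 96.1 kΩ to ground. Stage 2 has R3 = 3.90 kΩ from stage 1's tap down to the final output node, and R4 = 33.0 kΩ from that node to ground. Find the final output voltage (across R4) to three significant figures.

Stage 2 presents R3+R4 = 36.90 kΩ as a load on stage 1's tap.
Stage 1's lower leg becomes R2‖(R3+R4) = 26.66 kΩ, so V_mid = 20.6 × 26.66/35.90 = 15.30 V.
Stage 2 is itself unloaded: V_out = V_mid × R4/(R3+R4) = 15.30 × 33.0/36.90 = 13.7 V.

V_out ≈ 13.7 V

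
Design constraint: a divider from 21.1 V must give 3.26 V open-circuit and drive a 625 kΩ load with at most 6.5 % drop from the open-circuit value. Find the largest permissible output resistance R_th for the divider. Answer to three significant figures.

Loading drop = R_th/(R_th + R_L) ≤ 0.0650, so R_th ≤ R_L · ε/(1−ε) = 625 kΩ × 0.0650/0.9350 = 43.4 kΩ.

R_th ≤ 43.4 kΩ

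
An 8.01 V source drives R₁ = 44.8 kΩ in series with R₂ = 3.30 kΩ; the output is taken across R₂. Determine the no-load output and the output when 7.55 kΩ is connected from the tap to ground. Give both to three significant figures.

Unloaded: 0.550 V; loaded: 0.391 V

Open-circuit: V = 8.01 × 3.30/(44.8 + 3.30) = 0.550 V.
With the load, R₂ becomes R₂‖R_L = 2.296 kΩ, so V = 8.01 × 2.296/47.10 = 0.391 V.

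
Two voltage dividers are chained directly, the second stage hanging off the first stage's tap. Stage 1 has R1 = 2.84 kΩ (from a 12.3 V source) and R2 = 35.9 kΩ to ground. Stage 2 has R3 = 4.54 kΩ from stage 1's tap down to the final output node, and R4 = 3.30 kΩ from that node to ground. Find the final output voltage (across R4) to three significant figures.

V_out ≈ 3.59 V

Stage 2 presents R3+R4 = 7.840 kΩ as a load on stage 1's tap.
Stage 1's lower leg becomes R2‖(R3+R4) = 6.435 kΩ, so V_mid = 12.3 × 6.435/9.275 = 8.534 V.
Stage 2 is itself unloaded: V_out = V_mid × R4/(R3+R4) = 8.534 × 3.30/7.840 = 3.59 V.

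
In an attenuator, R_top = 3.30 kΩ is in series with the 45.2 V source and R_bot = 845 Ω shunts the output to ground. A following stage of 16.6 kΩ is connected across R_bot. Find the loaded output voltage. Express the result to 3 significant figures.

V_out ≈ 8.86 V

The load sits in parallel with R_bot: R_bot‖R_L = (845 × 16600) / (845 + 16600) = 804.1 Ω.
V_out = 45.2 × 804.1 / (3300 + 804.1) = 45.2 × 804.1/4104 = 8.86 V.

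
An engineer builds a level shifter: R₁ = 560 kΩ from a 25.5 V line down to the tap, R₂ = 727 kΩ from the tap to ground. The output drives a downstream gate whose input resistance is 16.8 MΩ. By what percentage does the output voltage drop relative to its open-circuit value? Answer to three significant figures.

The divider's output (Thévenin) resistance is R₁‖R₂ = 316.3 kΩ.
Fractional drop under load = R_th/(R_th + R_L) = 316.3 / (316.3 + 16800) = 0.01848.
So the output falls by 1.85 %.

1.85 %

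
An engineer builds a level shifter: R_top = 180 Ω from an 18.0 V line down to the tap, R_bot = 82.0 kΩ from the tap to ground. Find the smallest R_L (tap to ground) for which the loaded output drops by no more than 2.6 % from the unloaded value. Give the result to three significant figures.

Output resistance R_th = R_top‖R_bot = (180 × 82000)/82180 = 179.6 Ω.
The fractional drop is R_th/(R_th + R_L); requiring this ≤ 0.0260 gives R_L ≥ R_th(1/0.0260 − 1) = 179.6 × 37.46 = 6.73 kΩ.

R_L(min) ≈ 6.73 kΩ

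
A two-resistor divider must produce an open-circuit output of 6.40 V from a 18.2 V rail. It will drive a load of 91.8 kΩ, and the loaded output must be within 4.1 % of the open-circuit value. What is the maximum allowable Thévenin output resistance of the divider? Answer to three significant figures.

R_th ≤ 3.92 kΩ

Loading drop = R_th/(R_th + R_L) ≤ 0.0410, so R_th ≤ R_L · ε/(1−ε) = 91.8 kΩ × 0.0410/0.9590 = 3.92 kΩ.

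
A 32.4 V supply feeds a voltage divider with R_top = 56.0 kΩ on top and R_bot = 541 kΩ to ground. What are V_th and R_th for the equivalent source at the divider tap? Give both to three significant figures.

V_th is the open-circuit tap voltage: 32.4 × 541/(56.0 + 541) = 29.4 V.
With the supply zeroed, R_top and R_bot appear in parallel from the tap: R_th = R_top‖R_bot = (56.0 × 541)/597.0 = 50.7 kΩ.

V_th = 29.4 V, R_th = 50.7 kΩ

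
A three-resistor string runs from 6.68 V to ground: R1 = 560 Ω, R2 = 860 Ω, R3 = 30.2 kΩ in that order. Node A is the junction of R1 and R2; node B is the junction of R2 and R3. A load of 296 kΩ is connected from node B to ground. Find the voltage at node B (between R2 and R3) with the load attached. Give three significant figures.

At node B, R3 is in parallel with the load: R3‖R_L = 27400 Ω.
Below node A the resistance is R2 + (R3‖R_L) = 28260 Ω, so V_A = 6.68 × 28260/28820 = 6.550 V.
Then V_B = V_A × (R3‖R_L)/(R2 + R3‖R_L) = 6.550 × 27400/28260 = 6.35 V.

V ≈ 6.35 V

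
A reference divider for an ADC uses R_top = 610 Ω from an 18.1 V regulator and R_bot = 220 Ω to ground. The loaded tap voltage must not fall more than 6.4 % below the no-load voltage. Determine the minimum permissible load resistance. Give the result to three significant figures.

Output resistance R_th = R_top‖R_bot = (610 × 220)/830.0 = 161.7 Ω.
The fractional drop is R_th/(R_th + R_L); requiring this ≤ 0.0640 gives R_L ≥ R_th(1/0.0640 − 1) = 161.7 × 14.62 = 2.36 kΩ.

R_L(min) ≈ 2.36 kΩ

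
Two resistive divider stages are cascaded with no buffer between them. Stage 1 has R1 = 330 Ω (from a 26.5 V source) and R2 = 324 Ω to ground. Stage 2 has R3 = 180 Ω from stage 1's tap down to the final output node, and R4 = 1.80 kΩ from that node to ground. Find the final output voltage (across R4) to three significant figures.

V_out ≈ 11.0 V

Stage 2 presents R3+R4 = 1980 Ω as a load on stage 1's tap.
Stage 1's lower leg becomes R2‖(R3+R4) = 278.4 Ω, so V_mid = 26.5 × 278.4/608.4 = 12.13 V.
Stage 2 is itself unloaded: V_out = V_mid × R4/(R3+R4) = 12.13 × 1800/1980 = 11.0 V.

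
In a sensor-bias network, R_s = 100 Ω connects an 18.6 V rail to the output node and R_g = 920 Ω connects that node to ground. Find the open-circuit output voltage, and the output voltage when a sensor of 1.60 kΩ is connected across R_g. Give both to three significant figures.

Open-circuit: V = 18.6 × 920/(100 + 920) = 16.8 V.
With the load, R_g becomes R_g‖R_L = 584.1 Ω, so V = 18.6 × 584.1/684.1 = 15.9 V.

Unloaded: 16.8 V; loaded: 15.9 V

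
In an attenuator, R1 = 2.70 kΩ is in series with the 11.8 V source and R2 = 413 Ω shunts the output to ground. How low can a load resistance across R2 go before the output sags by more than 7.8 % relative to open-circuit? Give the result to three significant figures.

R_L(min) ≈ 4.23 kΩ

Output resistance R_th = R1‖R2 = (2700 × 413)/3113 = 358.2 Ω.
The fractional drop is R_th/(R_th + R_L); requiring this ≤ 0.0780 gives R_L ≥ R_th(1/0.0780 − 1) = 358.2 × 11.82 = 4.23 kΩ.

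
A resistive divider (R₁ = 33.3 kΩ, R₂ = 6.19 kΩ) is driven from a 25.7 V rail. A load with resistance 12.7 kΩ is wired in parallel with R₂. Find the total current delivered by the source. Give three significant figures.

R₂‖R_L = 4.162 kΩ, so the source sees R₁ + R₂‖R_L = 37.46 kΩ.
I = 25.7 V / 37.46 kΩ = 0.686 mA.

I ≈ 0.686 mA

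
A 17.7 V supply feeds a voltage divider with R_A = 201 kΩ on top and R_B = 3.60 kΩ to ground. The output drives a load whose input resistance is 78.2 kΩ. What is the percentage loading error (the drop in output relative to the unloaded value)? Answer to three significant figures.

The divider's output (Thévenin) resistance is R_A‖R_B = 3.537 kΩ.
Fractional drop under load = R_th/(R_th + R_L) = 3.537 / (3.537 + 78.2) = 0.04327.
So the output falls by 4.33 %.

4.33 %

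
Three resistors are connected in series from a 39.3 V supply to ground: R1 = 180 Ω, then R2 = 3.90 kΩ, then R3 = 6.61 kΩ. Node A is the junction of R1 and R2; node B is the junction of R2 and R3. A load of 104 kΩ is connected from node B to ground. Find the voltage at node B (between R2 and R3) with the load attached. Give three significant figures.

V ≈ 23.7 V

At node B, R3 is in parallel with the load: R3‖R_L = 6215 Ω.
Below node A the resistance is R2 + (R3‖R_L) = 10110 Ω, so V_A = 39.3 × 10110/10290 = 38.61 V.
Then V_B = V_A × (R3‖R_L)/(R2 + R3‖R_L) = 38.61 × 6215/10110 = 23.7 V.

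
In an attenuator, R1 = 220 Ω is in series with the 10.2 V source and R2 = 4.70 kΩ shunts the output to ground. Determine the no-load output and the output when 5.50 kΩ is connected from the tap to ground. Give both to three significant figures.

Unloaded: 9.74 V; loaded: 9.39 V

Open-circuit: V = 10.2 × 4700/(220 + 4700) = 9.74 V.
With the load, R2 becomes R2‖R_L = 2534 Ω, so V = 10.2 × 2534/2754 = 9.39 V.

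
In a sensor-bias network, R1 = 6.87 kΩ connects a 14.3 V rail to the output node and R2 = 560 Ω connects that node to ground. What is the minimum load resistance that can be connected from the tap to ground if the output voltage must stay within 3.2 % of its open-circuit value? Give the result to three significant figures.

Output resistance R_th = R1‖R2 = (6870 × 560)/7430 = 517.8 Ω.
The fractional drop is R_th/(R_th + R_L); requiring this ≤ 0.0320 gives R_L ≥ R_th(1/0.0320 − 1) = 517.8 × 30.25 = 15.7 kΩ.

R_L(min) ≈ 15.7 kΩ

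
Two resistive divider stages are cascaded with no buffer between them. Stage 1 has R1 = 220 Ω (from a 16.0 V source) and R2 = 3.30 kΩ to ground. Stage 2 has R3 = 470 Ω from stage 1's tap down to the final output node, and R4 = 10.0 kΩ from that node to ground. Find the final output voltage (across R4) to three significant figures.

Stage 2 presents R3+R4 = 10470 Ω as a load on stage 1's tap.
Stage 1's lower leg becomes R2‖(R3+R4) = 2509 Ω, so V_mid = 16.0 × 2509/2729 = 14.71 V.
Stage 2 is itself unloaded: V_out = V_mid × R4/(R3+R4) = 14.71 × 10000/10470 = 14.0 V.

V_out ≈ 14.0 V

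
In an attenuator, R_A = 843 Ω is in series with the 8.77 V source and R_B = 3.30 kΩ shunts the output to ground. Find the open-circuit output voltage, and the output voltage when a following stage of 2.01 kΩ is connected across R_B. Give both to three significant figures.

Unloaded: 6.99 V; loaded: 5.24 V

Open-circuit: V = 8.77 × 3300/(843 + 3300) = 6.99 V.
With the load, R_B becomes R_B‖R_L = 1249 Ω, so V = 8.77 × 1249/2092 = 5.24 V.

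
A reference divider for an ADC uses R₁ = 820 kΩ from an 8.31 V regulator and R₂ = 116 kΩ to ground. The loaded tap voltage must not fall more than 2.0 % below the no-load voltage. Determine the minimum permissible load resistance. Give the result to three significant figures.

R_L(min) ≈ 4.98 MΩ

Output resistance R_th = R₁‖R₂ = (820 × 116)/936.0 = 101.6 kΩ.
The fractional drop is R_th/(R_th + R_L); requiring this ≤ 0.0200 gives R_L ≥ R_th(1/0.0200 − 1) = 101.6 × 49.00 = 4.98 MΩ.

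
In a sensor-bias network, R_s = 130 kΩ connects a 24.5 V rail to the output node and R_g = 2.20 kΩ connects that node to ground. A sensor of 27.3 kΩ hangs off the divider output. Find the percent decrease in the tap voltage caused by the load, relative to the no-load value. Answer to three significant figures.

7.34 %

The divider's output (Thévenin) resistance is R_s‖R_g = 2.163 kΩ.
Fractional drop under load = R_th/(R_th + R_L) = 2.163 / (2.163 + 27.3) = 0.07343.
So the output falls by 7.34 %.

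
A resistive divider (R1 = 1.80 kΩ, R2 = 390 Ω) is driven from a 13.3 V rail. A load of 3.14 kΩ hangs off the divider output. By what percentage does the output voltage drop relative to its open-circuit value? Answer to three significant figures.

9.26 %

Unloaded V = 13.3 × 390/2190 = 2.3685 V.
Loaded: R2‖R_L = 346.9 Ω, giving V = 13.3 × 346.9/2147 = 2.1491 V.
Drop = (2.3685 − 2.1491) / 2.3685 = 9.26 %.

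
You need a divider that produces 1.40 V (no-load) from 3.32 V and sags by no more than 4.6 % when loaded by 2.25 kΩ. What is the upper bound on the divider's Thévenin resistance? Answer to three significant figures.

Loading drop = R_th/(R_th + R_L) ≤ 0.0460, so R_th ≤ R_L · ε/(1−ε) = 2.25 kΩ × 0.0460/0.9540 = 108 Ω.

R_th ≤ 108 Ω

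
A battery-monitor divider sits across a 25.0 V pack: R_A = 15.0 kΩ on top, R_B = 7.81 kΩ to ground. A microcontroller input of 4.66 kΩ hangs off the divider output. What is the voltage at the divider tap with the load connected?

V_out ≈ 4.07 V

The load sits in parallel with R_B: R_B‖R_L = (7.81 × 4.66) / (7.81 + 4.66) = 2.919 kΩ.
V_out = 25.0 × 2.919 / (15.0 + 2.919) = 25.0 × 2.919/17.92 = 4.07 V.
(Unloaded it would have been 8.56 V.)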